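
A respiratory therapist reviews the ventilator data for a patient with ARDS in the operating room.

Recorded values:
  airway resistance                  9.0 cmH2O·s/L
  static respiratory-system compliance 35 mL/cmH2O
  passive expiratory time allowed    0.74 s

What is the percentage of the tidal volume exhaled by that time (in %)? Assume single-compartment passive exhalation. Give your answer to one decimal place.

90.5

τ = R × C = 9.0 × 35 mL/cmH2O = 9.0 × 0.035 L/cmH2O = 0.315 s.
Passive exhalation: V(t)/V₀ = e^(−t/τ) = e^(−0.74/0.315) = 0.09544.
Fraction exhaled = 1 − 0.09544 = 0.9046 → 90.46%.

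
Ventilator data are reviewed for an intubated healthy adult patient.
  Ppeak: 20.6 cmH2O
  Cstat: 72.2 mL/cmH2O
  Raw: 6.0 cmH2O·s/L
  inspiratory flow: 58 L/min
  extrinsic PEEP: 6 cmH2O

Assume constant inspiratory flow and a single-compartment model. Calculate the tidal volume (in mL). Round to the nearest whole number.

635

Flow: 58 L/min ÷ 60 = 0.9667 L/s.
Equation of motion (constant flow): PIP = Vt/C + R·V̇ + PEEP.
Vt/C = PIP − R·V̇ − PEEP = 20.6 − 5.8 − 6 = 8.8 cmH2O.
Vt = C × 8.8 = 72.2 × 8.8 = 635.36 mL.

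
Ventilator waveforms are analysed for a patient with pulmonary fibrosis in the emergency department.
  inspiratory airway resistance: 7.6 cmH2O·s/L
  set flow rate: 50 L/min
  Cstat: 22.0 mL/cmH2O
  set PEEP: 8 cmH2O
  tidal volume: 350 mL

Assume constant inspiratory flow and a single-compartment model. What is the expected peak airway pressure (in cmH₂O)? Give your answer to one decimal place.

30.2

Flow: 50 L/min ÷ 60 = 0.8333 L/s.
Equation of motion (constant flow): PIP = Vt/C + R·V̇ + PEEP.
PIP = 350/22.0 + 7.6×0.8333 + 8 = 15.909 + 6.333 + 8 = 30.242 cmH2O.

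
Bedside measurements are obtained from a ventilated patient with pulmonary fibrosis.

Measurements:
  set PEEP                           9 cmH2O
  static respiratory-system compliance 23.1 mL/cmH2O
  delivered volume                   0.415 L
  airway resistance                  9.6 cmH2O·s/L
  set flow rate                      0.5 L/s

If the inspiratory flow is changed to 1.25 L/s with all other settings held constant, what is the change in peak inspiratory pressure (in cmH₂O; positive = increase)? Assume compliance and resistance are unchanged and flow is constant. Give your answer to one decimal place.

7.2

PIP = Vt/C + R·V̇ + PEEP (constant-flow equation of motion).
Only the resistive term changes: ΔPIP = R × ΔV̇ = 9.6 × (1.25 − 0.5) = 9.6 × 0.75 = 7.2 cmH2O.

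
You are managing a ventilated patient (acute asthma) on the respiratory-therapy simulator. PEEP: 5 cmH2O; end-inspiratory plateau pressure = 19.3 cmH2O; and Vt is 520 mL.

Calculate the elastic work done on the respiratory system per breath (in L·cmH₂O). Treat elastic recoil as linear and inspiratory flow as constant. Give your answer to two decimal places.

Elastic work ≈ ½ × (Pplat − PEEP) × Vt = 0.5 × (19.3 − 5) × 0.520 L = 0.5 × 14.3 × 0.520 = 3.718 L·cmH2O.

3.72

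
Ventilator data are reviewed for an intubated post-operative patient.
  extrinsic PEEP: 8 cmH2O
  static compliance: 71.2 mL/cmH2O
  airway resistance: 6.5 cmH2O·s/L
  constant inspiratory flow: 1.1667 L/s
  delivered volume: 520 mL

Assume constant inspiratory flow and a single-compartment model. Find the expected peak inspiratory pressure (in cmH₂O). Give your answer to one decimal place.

22.9

Equation of motion (constant flow): PIP = Vt/C + R·V̇ + PEEP.
PIP = 520/71.2 + 6.5×1.1667 + 8 = 7.303 + 7.584 + 8 = 22.887 cmH2O.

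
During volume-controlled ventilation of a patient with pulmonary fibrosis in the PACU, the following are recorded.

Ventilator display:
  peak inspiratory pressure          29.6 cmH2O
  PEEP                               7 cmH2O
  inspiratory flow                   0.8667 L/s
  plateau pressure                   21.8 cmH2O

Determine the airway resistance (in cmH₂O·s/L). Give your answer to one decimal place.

Raw = (PIP − Pplat) / flow = (29.6 − 21.8) / 0.8667 = 7.8 / 0.8667 = 9.0 cmH2O·s/L.

9.0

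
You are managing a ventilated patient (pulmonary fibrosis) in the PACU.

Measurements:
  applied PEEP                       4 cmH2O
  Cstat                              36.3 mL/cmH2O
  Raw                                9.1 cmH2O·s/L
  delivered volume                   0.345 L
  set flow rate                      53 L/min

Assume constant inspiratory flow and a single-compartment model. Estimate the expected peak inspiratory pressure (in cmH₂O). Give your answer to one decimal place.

21.5

Flow: 53 L/min ÷ 60 = 0.8833 L/s.
Equation of motion (constant flow): PIP = Vt/C + R·V̇ + PEEP.
PIP = 345/36.3 + 9.1×0.8833 + 4 = 9.504 + 8.038 + 4 = 21.542 cmH2O.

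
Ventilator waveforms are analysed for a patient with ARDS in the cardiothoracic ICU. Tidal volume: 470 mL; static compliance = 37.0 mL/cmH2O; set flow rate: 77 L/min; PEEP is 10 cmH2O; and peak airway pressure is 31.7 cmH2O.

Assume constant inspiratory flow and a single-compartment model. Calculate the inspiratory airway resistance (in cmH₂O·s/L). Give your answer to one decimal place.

7.0

Flow: 77 L/min ÷ 60 = 1.2833 L/s.
Equation of motion (constant flow): PIP = Vt/C + R·V̇ + PEEP.
R·V̇ = PIP − Vt/C − PEEP = 31.7 − 470/37.0 − 10 = 31.7 − 12.703 − 10 = 8.997 cmH2O.
R = 8.997 / 1.2833 = 7.011 cmH2O·s/L.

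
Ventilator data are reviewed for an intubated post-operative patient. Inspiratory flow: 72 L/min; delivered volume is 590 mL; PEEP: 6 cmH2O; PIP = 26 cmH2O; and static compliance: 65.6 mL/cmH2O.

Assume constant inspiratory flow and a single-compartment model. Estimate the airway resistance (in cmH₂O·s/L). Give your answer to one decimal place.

9.2

Flow: 72 L/min ÷ 60 = 1.2 L/s.
Equation of motion (constant flow): PIP = Vt/C + R·V̇ + PEEP.
R·V̇ = PIP − Vt/C − PEEP = 26 − 590/65.6 − 6 = 26 − 8.994 − 6 = 11.006 cmH2O.
R = 11.006 / 1.2 = 9.172 cmH2O·s/L.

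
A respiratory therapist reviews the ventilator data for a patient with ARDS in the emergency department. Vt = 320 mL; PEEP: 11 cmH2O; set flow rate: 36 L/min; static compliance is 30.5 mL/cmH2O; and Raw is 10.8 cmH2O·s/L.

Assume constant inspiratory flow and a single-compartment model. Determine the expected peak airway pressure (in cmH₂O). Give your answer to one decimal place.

28.0

Flow: 36 L/min ÷ 60 = 0.6 L/s.
Equation of motion (constant flow): PIP = Vt/C + R·V̇ + PEEP.
PIP = 320/30.5 + 10.8×0.6 + 11 = 10.492 + 6.48 + 11 = 27.972 cmH2O.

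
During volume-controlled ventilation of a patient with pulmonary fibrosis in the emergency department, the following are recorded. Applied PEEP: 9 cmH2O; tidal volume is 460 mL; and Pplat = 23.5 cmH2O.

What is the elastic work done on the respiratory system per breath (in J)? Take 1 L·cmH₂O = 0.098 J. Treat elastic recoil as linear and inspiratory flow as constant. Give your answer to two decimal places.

0.33

Elastic work ≈ ½ × (Pplat − PEEP) × Vt = 0.5 × (23.5 − 9) × 0.460 L = 0.5 × 14.5 × 0.460 = 3.335 L·cmH2O.
× 0.098 J/(L·cmH2O) → 0.3268 J.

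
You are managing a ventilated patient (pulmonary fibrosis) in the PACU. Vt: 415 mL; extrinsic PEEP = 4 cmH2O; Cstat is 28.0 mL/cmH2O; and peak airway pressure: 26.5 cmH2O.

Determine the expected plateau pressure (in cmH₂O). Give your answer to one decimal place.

18.8

Pplat = PEEP + Vt / Cstat = 4 + 415 / 28.0 = 4 + 14.821 = 18.821 cmH2O.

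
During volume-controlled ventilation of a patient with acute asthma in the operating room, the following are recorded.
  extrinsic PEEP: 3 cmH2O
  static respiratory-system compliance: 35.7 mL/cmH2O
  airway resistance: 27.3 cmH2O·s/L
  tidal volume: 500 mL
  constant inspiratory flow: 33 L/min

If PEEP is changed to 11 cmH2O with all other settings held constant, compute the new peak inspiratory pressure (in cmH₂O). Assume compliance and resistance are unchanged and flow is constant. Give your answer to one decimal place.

Flow: 33 L/min ÷ 60 = 0.55 L/s.
PIP = Vt/C + R·V̇ + PEEP (constant-flow equation of motion).
Only the baseline term changes: ΔPIP = ΔPEEP = 11 − 3 = 8.0 cmH2O.
Original PIP = 500/35.7 + 27.3×0.55 + 3 = 32.021 cmH2O; new PIP = 32.021 + (8.0) = 40.021 cmH2O.

40.0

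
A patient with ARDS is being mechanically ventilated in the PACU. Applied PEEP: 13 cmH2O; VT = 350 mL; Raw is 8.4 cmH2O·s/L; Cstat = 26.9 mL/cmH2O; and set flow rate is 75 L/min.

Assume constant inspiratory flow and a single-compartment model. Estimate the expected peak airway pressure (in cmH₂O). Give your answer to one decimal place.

36.5

Flow: 75 L/min ÷ 60 = 1.25 L/s.
Equation of motion (constant flow): PIP = Vt/C + R·V̇ + PEEP.
PIP = 350/26.9 + 8.4×1.25 + 13 = 13.011 + 10.5 + 13 = 36.511 cmH2O.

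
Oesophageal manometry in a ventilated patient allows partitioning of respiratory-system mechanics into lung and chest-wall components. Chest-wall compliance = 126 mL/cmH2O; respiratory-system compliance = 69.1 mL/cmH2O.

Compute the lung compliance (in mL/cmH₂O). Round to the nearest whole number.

1/CL = 1/Crs − 1/Ccw.
1/CL = 1/69.1 − 1/126 = 0.006535.
CL = 153.02 mL/cmH2O.

153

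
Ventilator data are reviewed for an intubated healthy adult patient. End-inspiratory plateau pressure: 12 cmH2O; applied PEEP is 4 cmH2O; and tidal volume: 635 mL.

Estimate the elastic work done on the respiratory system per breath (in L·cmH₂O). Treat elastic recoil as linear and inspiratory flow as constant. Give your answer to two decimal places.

Elastic work ≈ ½ × (Pplat − PEEP) × Vt = 0.5 × (12 − 4) × 0.635 L = 0.5 × 8.0 × 0.635 = 2.54 L·cmH2O.

2.54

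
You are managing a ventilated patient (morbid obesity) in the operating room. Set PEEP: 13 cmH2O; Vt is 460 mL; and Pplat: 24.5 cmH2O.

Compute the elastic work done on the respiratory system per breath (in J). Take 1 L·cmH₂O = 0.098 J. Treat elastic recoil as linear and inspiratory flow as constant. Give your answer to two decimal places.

0.26

Elastic work ≈ ½ × (Pplat − PEEP) × Vt = 0.5 × (24.5 − 13) × 0.460 L = 0.5 × 11.5 × 0.460 = 2.645 L·cmH2O.
× 0.098 J/(L·cmH2O) → 0.2592 J.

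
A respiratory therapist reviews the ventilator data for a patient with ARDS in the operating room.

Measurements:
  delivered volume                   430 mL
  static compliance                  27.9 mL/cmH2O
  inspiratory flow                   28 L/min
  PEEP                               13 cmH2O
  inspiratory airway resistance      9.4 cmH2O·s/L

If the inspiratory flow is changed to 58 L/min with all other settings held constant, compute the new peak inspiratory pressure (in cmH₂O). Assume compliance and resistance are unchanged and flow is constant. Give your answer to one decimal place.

37.5

Flow: 28 L/min ÷ 60 = 0.4667 L/s.
New flow: 58 L/min ÷ 60 = 0.9667 L/s.
PIP = Vt/C + R·V̇ + PEEP (constant-flow equation of motion).
Only the resistive term changes: ΔPIP = R × ΔV̇ = 9.4 × (0.9667 − 0.4667) = 9.4 × 0.5 = 4.7 cmH2O.
Original PIP = 430/27.9 + 9.4×0.4667 + 13 = 32.799 cmH2O; new PIP = 32.799 + (4.7) = 37.499 cmH2O.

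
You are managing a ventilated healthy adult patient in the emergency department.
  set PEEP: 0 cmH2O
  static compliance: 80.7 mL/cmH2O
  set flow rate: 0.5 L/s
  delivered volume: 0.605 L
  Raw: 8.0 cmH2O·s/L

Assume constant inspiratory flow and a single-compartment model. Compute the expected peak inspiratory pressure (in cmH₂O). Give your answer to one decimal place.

Equation of motion (constant flow): PIP = Vt/C + R·V̇ + PEEP.
PIP = 605/80.7 + 8.0×0.5 + 0 = 7.497 + 4.0 + 0 = 11.497 cmH2O.

11.5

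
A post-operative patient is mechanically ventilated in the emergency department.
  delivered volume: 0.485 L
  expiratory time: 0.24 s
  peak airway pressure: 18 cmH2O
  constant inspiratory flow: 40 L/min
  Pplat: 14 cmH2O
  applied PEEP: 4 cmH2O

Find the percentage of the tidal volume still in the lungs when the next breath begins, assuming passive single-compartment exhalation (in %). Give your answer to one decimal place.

43.8

Flow: 40 L/min ÷ 60 = 0.6667 L/s.
R = (PIP − Pplat)/V̇ = (18 − 14) / 0.6667 = 4.0/0.6667 = 6.0 cmH2O·s/L.
C = Vt/(Pplat − PEEP) = 485.0 / (14 − 4) = 485.0/10.0 = 48.5 mL/cmH2O.
τ = R × C = 6.0 × 0.0485 L/cmH2O = 0.291 s.
Fraction remaining at end-expiration = e^(−Te/τ) = e^(−0.24/0.291) = 0.4383 → 43.83%.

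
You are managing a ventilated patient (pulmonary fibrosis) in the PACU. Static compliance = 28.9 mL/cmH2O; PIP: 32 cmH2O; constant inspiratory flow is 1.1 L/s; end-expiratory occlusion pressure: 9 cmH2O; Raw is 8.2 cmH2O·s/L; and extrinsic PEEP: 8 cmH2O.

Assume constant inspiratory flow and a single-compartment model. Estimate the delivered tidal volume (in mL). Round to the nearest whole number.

Total PEEP = 9 cmH2O (set 8 + intrinsic 1); this is the baseline alveolar pressure.
Equation of motion (constant flow): PIP = Vt/C + R·V̇ + PEEP.
Vt/C = PIP − R·V̇ − PEEP = 32 − 9.02 − 9 = 13.98 cmH2O.
Vt = C × 13.98 = 28.9 × 13.98 = 404.02 mL.

404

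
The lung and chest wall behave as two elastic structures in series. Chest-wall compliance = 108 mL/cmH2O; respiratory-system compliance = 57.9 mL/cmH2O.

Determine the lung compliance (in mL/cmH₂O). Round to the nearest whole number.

125

1/CL = 1/Crs − 1/Ccw.
1/CL = 1/57.9 − 1/108 = 0.008012.
CL = 124.81 mL/cmH2O.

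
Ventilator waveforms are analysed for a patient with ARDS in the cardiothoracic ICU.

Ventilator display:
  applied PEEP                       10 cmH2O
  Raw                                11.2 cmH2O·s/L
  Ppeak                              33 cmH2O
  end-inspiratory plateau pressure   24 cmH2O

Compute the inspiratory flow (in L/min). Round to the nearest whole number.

48

flow = (PIP − Pplat) / Raw = (33 − 24) / 11.2 = 0.8036 L/s × 60 = 48.216 L/min.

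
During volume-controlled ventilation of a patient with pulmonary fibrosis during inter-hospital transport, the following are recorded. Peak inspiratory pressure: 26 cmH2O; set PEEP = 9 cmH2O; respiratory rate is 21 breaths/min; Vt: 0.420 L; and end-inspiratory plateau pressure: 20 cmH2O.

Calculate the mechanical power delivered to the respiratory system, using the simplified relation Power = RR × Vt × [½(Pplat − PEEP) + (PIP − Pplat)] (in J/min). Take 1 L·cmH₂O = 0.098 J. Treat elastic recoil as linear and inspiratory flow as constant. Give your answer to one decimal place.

9.9

Per-breath work = Vt × [½(Pplat−PEEP) + (PIP−Pplat)] = 0.420 × [0.5×11.0 + 6.0] = 0.420 × 11.5 = 4.83 L·cmH2O.
Power = 21 × 4.83 = 101.43 L·cmH2O/min.
× 0.098 J/(L·cmH2O) → 9.94 J/min.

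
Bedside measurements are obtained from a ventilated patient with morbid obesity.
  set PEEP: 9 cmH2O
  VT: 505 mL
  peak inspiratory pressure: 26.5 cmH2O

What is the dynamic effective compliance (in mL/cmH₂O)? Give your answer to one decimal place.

Dynamic compliance = Vt / (PIP − PEEP) = 505 / (26.5 − 9) = 505 / 17.5 = 28.857 mL/cmH2O.

28.9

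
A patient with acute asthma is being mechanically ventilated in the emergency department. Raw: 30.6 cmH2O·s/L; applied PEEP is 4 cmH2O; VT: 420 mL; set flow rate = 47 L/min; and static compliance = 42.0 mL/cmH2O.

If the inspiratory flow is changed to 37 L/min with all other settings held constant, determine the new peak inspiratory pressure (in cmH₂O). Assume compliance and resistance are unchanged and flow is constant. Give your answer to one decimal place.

Flow: 47 L/min ÷ 60 = 0.7833 L/s.
New flow: 37 L/min ÷ 60 = 0.6167 L/s.
PIP = Vt/C + R·V̇ + PEEP (constant-flow equation of motion).
Only the resistive term changes: ΔPIP = R × ΔV̇ = 30.6 × (0.6167 − 0.7833) = 30.6 × -0.1666 = -5.098 cmH2O.
Original PIP = 420/42.0 + 30.6×0.7833 + 4 = 37.969 cmH2O; new PIP = 37.969 + (-5.098) = 32.871 cmH2O.

32.9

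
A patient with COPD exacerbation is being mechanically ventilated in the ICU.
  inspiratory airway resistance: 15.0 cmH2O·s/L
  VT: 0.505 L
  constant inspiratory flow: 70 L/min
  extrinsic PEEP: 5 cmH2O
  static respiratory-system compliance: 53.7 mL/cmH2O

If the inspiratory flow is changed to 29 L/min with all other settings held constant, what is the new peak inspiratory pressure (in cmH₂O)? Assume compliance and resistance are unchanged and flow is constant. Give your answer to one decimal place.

21.7

Flow: 70 L/min ÷ 60 = 1.1667 L/s.
New flow: 29 L/min ÷ 60 = 0.4833 L/s.
PIP = Vt/C + R·V̇ + PEEP (constant-flow equation of motion).
Only the resistive term changes: ΔPIP = R × ΔV̇ = 15.0 × (0.4833 − 1.1667) = 15.0 × -0.6834 = -10.251 cmH2O.
Original PIP = 505/53.7 + 15.0×1.1667 + 5 = 31.905 cmH2O; new PIP = 31.905 + (-10.251) = 21.654 cmH2O.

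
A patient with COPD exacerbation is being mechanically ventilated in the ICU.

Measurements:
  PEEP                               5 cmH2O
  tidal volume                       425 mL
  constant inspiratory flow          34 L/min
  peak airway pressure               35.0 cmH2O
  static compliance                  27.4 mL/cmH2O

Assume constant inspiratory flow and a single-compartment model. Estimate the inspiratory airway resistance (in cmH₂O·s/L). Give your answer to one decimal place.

Flow: 34 L/min ÷ 60 = 0.5667 L/s.
Equation of motion (constant flow): PIP = Vt/C + R·V̇ + PEEP.
R·V̇ = PIP − Vt/C − PEEP = 35.0 − 425/27.4 − 5 = 35.0 − 15.511 − 5 = 14.489 cmH2O.
R = 14.489 / 0.5667 = 25.567 cmH2O·s/L.

25.6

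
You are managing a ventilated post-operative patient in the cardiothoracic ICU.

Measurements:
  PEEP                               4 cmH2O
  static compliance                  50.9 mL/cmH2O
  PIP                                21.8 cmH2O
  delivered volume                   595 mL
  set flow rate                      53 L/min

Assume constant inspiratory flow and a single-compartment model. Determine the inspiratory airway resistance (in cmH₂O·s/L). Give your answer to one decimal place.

6.9

Flow: 53 L/min ÷ 60 = 0.8833 L/s.
Equation of motion (constant flow): PIP = Vt/C + R·V̇ + PEEP.
R·V̇ = PIP − Vt/C − PEEP = 21.8 − 595/50.9 − 4 = 21.8 − 11.69 − 4 = 6.11 cmH2O.
R = 6.11 / 0.8833 = 6.917 cmH2O·s/L.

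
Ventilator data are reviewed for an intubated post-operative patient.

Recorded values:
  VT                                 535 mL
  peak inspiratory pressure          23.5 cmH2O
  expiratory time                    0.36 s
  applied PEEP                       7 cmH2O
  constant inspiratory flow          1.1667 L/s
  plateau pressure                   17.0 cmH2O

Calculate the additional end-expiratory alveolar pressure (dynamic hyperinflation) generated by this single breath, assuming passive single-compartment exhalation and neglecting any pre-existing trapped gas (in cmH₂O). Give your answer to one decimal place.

3.0

R = (PIP − Pplat)/V̇ = (23.5 − 17.0) / 1.1667 = 6.5/1.1667 = 5.571 cmH2O·s/L.
C = Vt/(Pplat − PEEP) = 535.0 / (17.0 − 7) = 535.0/10.0 = 53.5 mL/cmH2O.
τ = R × C = 5.571 × 0.0535 L/cmH2O = 0.298 s.
Fraction remaining = e^(−Te/τ) = e^(−0.36/0.298) = 0.2988; trapped volume = 535.0 × 0.2988 = 159.86 mL.
Additional alveolar pressure from trapping ≈ V_trapped / C = 159.86 / 53.5 = 2.988 cmH2O.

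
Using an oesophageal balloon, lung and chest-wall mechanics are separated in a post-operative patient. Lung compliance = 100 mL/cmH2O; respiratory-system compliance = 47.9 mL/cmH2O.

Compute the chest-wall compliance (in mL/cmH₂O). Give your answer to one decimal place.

1/Ccw = 1/Crs − 1/CL.
1/Ccw = 1/47.9 − 1/100 = 0.01088.
Ccw = 91.912 mL/cmH2O.

91.9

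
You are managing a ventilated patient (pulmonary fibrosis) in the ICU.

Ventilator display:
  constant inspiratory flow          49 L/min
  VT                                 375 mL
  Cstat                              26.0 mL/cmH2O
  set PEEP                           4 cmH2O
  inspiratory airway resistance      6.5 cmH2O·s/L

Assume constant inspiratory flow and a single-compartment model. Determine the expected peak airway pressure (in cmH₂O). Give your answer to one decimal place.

Flow: 49 L/min ÷ 60 = 0.8167 L/s.
Equation of motion (constant flow): PIP = Vt/C + R·V̇ + PEEP.
PIP = 375/26.0 + 6.5×0.8167 + 4 = 14.423 + 5.309 + 4 = 23.732 cmH2O.

23.7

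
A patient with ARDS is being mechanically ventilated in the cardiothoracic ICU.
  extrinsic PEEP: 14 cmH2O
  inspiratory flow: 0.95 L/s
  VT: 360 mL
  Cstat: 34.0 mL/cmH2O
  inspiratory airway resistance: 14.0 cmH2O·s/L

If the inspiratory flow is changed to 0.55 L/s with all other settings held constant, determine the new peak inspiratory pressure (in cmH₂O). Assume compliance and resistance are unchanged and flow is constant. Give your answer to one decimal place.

32.3

PIP = Vt/C + R·V̇ + PEEP (constant-flow equation of motion).
Only the resistive term changes: ΔPIP = R × ΔV̇ = 14.0 × (0.55 − 0.95) = 14.0 × -0.4 = -5.6 cmH2O.
Original PIP = 360/34.0 + 14.0×0.95 + 14 = 37.888 cmH2O; new PIP = 37.888 + (-5.6) = 32.288 cmH2O.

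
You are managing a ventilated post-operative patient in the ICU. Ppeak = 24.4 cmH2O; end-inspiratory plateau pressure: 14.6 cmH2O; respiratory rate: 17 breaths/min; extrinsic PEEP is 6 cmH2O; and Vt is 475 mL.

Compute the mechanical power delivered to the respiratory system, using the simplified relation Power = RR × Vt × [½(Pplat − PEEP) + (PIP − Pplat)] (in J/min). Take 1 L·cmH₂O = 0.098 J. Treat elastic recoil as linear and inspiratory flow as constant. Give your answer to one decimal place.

Per-breath work = Vt × [½(Pplat−PEEP) + (PIP−Pplat)] = 0.475 × [0.5×8.6 + 9.8] = 0.475 × 14.1 = 6.698 L·cmH2O.
Power = 17 × 6.698 = 113.87 L·cmH2O/min.
× 0.098 J/(L·cmH2O) → 11.159 J/min.

11.2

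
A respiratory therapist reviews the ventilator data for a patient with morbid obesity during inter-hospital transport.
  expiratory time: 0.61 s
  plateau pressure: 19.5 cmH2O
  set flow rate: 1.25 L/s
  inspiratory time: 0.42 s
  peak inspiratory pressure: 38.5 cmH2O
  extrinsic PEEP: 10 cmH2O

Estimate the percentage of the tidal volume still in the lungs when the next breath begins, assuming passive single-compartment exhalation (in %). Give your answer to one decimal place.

48.4

Vt = flow × Ti = 1.25 L/s × 0.42 s × 1000 mL/L = 525.0 mL.
R = (PIP − Pplat)/V̇ = (38.5 − 19.5) / 1.25 = 19.0/1.25 = 15.2 cmH2O·s/L.
C = Vt/(Pplat − PEEP) = 525.0 / (19.5 − 10) = 525.0/9.5 = 55.263 mL/cmH2O.
τ = R × C = 15.2 × 0.05526 L/cmH2O = 0.84 s.
Fraction remaining at end-expiration = e^(−Te/τ) = e^(−0.61/0.84) = 0.4837 → 48.37%.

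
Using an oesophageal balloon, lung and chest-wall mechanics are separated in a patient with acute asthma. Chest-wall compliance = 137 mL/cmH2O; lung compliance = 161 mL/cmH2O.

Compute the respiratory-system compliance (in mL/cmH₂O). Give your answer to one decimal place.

74.0

Lung and chest wall are elastances in series: 1/Crs = 1/CL + 1/Ccw.
1/Crs = 1/161 + 1/137 = 0.01351.
Crs = 74.019 mL/cmH2O.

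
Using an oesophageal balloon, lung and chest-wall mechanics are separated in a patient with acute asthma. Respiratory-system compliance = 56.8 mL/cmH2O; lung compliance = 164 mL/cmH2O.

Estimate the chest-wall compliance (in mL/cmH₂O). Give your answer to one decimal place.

86.9

1/Ccw = 1/Crs − 1/CL.
1/Ccw = 1/56.8 − 1/164 = 0.01151.
Ccw = 86.881 mL/cmH2O.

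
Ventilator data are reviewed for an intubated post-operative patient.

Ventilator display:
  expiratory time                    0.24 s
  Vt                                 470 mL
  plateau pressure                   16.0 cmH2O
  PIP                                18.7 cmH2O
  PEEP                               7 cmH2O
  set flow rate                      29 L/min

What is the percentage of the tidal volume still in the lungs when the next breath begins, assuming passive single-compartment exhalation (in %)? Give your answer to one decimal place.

Flow: 29 L/min ÷ 60 = 0.4833 L/s.
R = (PIP − Pplat)/V̇ = (18.7 − 16.0) / 0.4833 = 2.7/0.4833 = 5.587 cmH2O·s/L.
C = Vt/(Pplat − PEEP) = 470.0 / (16.0 − 7) = 470.0/9.0 = 52.222 mL/cmH2O.
τ = R × C = 5.587 × 0.05222 L/cmH2O = 0.2918 s.
Fraction remaining at end-expiration = e^(−Te/τ) = e^(−0.24/0.2918) = 0.4393 → 43.93%.

43.9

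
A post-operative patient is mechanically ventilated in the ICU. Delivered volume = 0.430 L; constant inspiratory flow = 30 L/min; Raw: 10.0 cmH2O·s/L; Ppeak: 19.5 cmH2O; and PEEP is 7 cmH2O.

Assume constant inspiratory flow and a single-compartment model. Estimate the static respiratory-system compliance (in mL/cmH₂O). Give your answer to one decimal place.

57.3

Flow: 30 L/min ÷ 60 = 0.5 L/s.
Equation of motion (constant flow): PIP = Vt/C + R·V̇ + PEEP.
Vt/C = PIP − R·V̇ − PEEP = 19.5 − 10.0×0.5 − 7 = 19.5 − 5.0 − 7 = 7.5 cmH2O.
C = Vt / 7.5 = 430 / 7.5 = 57.333 mL/cmH2O.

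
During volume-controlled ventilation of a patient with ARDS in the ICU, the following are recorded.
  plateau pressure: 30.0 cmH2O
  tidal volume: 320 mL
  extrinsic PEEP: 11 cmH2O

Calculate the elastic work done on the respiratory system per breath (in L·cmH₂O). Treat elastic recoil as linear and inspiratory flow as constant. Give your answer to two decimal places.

3.04

Elastic work ≈ ½ × (Pplat − PEEP) × Vt = 0.5 × (30.0 − 11) × 0.320 L = 0.5 × 19.0 × 0.320 = 3.04 L·cmH2O.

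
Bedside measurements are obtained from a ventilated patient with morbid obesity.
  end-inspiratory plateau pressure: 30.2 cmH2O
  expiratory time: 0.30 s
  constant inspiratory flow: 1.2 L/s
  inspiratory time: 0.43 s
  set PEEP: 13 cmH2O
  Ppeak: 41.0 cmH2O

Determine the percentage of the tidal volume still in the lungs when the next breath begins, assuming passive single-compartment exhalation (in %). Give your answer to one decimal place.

Vt = flow × Ti = 1.2 L/s × 0.43 s × 1000 mL/L = 516.0 mL.
R = (PIP − Pplat)/V̇ = (41.0 − 30.2) / 1.2 = 10.8/1.2 = 9.0 cmH2O·s/L.
C = Vt/(Pplat − PEEP) = 516.0 / (30.2 − 13) = 516.0/17.2 = 30.0 mL/cmH2O.
τ = R × C = 9.0 × 0.03 L/cmH2O = 0.27 s.
Fraction remaining at end-expiration = e^(−Te/τ) = e^(−0.30/0.27) = 0.3292 → 32.92%.

32.9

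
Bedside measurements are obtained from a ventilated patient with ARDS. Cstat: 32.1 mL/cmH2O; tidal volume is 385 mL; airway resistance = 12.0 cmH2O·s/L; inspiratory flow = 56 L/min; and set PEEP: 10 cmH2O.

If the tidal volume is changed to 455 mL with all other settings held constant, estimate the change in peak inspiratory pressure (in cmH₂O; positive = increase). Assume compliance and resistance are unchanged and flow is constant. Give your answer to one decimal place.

2.2

PIP = Vt/C + R·V̇ + PEEP (constant-flow equation of motion).
Only the elastic term changes: ΔPIP = ΔVt / C = (455 − 385) / 32.1 = 2.181 cmH2O.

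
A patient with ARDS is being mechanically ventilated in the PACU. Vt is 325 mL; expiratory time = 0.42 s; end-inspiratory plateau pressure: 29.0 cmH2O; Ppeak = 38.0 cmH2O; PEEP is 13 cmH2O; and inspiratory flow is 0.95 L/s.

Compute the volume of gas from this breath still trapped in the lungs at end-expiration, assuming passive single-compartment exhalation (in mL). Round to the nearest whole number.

R = (PIP − Pplat)/V̇ = (38.0 − 29.0) / 0.95 = 9.0/0.95 = 9.474 cmH2O·s/L.
C = Vt/(Pplat − PEEP) = 325.0 / (29.0 − 13) = 325.0/16.0 = 20.313 mL/cmH2O.
τ = R × C = 9.474 × 0.02031 L/cmH2O = 0.1924 s.
Fraction remaining = e^(−Te/τ) = e^(−0.42/0.1924) = 0.1127.
Trapped volume = 325.0 × 0.1127 = 36.628 mL.

37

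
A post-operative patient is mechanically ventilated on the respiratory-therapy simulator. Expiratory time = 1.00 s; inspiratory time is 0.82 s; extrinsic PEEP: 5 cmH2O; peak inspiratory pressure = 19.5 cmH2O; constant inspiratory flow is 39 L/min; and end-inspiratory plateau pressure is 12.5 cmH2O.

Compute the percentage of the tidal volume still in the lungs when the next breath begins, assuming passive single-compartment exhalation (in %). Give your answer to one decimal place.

27.1

Flow: 39 L/min ÷ 60 = 0.65 L/s.
Vt = flow × Ti = 0.65 L/s × 0.82 s × 1000 mL/L = 533.0 mL.
R = (PIP − Pplat)/V̇ = (19.5 − 12.5) / 0.65 = 7.0/0.65 = 10.769 cmH2O·s/L.
C = Vt/(Pplat − PEEP) = 533.0 / (12.5 − 5) = 533.0/7.5 = 71.067 mL/cmH2O.
τ = R × C = 10.769 × 0.07107 L/cmH2O = 0.7654 s.
Fraction remaining at end-expiration = e^(−Te/τ) = e^(−1.00/0.7654) = 0.2708 → 27.08%.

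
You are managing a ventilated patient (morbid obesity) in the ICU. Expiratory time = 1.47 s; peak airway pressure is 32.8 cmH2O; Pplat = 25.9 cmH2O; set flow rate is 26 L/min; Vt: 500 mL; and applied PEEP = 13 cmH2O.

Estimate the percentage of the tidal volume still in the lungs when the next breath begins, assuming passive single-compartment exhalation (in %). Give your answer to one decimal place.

Flow: 26 L/min ÷ 60 = 0.4333 L/s.
R = (PIP − Pplat)/V̇ = (32.8 − 25.9) / 0.4333 = 6.9/0.4333 = 15.924 cmH2O·s/L.
C = Vt/(Pplat − PEEP) = 500.0 / (25.9 − 13) = 500.0/12.9 = 38.76 mL/cmH2O.
τ = R × C = 15.924 × 0.03876 L/cmH2O = 0.6172 s.
Fraction remaining at end-expiration = e^(−Te/τ) = e^(−1.47/0.6172) = 0.09239 → 9.239%.

9.2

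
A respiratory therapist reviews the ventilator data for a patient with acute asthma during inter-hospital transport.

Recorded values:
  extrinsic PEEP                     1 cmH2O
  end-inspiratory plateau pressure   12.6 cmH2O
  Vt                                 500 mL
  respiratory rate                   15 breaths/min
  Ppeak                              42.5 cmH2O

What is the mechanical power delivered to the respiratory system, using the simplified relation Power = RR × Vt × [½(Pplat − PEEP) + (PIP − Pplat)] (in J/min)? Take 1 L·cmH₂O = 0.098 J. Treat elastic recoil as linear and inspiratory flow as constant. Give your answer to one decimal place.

Per-breath work = Vt × [½(Pplat−PEEP) + (PIP−Pplat)] = 0.500 × [0.5×11.6 + 29.9] = 0.500 × 35.7 = 17.85 L·cmH2O.
Power = 15 × 17.85 = 267.75 L·cmH2O/min.
× 0.098 J/(L·cmH2O) → 26.24 J/min.

26.2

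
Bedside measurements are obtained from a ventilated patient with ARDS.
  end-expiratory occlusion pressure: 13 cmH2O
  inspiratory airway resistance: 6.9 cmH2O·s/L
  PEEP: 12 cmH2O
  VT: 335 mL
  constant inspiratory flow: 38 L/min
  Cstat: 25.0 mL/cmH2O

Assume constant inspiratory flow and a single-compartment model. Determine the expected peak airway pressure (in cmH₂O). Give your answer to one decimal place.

Flow: 38 L/min ÷ 60 = 0.6333 L/s.
Total PEEP = 13 cmH2O (set 12 + intrinsic 1); this is the baseline alveolar pressure.
Equation of motion (constant flow): PIP = Vt/C + R·V̇ + PEEP.
PIP = 335/25.0 + 6.9×0.6333 + 13 = 13.4 + 4.37 + 13 = 30.77 cmH2O.

30.8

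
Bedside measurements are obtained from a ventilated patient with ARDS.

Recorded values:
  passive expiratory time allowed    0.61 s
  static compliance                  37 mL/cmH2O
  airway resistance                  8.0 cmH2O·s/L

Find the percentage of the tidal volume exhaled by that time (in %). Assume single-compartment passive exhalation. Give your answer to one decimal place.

τ = R × C = 8.0 × 37 mL/cmH2O = 8.0 × 0.037 L/cmH2O = 0.296 s.
Passive exhalation: V(t)/V₀ = e^(−t/τ) = e^(−0.61/0.296) = 0.1274.
Fraction exhaled = 1 − 0.1274 = 0.8726 → 87.26%.

87.3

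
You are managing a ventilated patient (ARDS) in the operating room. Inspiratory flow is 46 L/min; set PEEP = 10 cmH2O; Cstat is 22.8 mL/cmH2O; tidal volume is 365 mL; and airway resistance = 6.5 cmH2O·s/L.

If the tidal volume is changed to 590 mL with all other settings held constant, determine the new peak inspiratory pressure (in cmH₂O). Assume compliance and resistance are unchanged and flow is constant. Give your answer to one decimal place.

Flow: 46 L/min ÷ 60 = 0.7667 L/s.
PIP = Vt/C + R·V̇ + PEEP (constant-flow equation of motion).
Only the elastic term changes: ΔPIP = ΔVt / C = (590 − 365) / 22.8 = 9.868 cmH2O.
Original PIP = 365/22.8 + 6.5×0.7667 + 10 = 30.992 cmH2O; new PIP = 30.992 + (9.868) = 40.86 cmH2O.

40.9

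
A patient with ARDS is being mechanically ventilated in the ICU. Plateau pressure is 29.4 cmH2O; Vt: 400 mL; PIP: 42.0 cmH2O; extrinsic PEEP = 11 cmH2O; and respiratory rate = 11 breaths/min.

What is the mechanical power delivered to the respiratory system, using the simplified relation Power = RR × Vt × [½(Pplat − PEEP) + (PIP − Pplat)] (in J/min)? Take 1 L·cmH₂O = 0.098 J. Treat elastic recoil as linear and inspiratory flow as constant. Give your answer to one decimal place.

Per-breath work = Vt × [½(Pplat−PEEP) + (PIP−Pplat)] = 0.400 × [0.5×18.4 + 12.6] = 0.400 × 21.8 = 8.72 L·cmH2O.
Power = 11 × 8.72 = 95.92 L·cmH2O/min.
× 0.098 J/(L·cmH2O) → 9.4 J/min.

9.4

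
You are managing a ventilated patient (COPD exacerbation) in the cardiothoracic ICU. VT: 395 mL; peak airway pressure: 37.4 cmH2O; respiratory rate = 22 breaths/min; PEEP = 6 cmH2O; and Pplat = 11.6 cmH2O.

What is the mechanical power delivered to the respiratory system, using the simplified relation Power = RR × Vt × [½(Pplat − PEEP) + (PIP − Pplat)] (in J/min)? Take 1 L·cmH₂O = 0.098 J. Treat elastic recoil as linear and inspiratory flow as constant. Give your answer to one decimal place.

Per-breath work = Vt × [½(Pplat−PEEP) + (PIP−Pplat)] = 0.395 × [0.5×5.6 + 25.8] = 0.395 × 28.6 = 11.297 L·cmH2O.
Power = 22 × 11.297 = 248.53 L·cmH2O/min.
× 0.098 J/(L·cmH2O) → 24.356 J/min.

24.4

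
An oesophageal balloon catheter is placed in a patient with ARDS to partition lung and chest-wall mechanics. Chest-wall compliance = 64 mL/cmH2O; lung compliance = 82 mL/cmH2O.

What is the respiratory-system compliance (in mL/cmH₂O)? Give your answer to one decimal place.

Lung and chest wall are elastances in series: 1/Crs = 1/CL + 1/Ccw.
1/Crs = 1/82 + 1/64 = 0.02782.
Crs = 35.945 mL/cmH2O.

35.9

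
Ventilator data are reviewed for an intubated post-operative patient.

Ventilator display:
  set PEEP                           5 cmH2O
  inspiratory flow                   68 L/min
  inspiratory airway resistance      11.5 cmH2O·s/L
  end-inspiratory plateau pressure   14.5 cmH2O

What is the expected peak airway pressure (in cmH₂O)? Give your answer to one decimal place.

27.5

Flow: 68 L/min ÷ 60 = 1.1333 L/s.
PIP = Pplat + Raw × flow = 14.5 + 11.5 × 1.1333 = 14.5 + 13.033 = 27.533 cmH2O.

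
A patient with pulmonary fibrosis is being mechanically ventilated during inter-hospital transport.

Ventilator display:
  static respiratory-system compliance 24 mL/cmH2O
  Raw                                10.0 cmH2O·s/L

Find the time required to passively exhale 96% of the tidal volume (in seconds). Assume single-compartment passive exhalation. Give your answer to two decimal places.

0.77

τ = R × C = 10.0 × 24 mL/cmH2O = 10.0 × 0.024 L/cmH2O = 0.24 s.
Exhaled fraction f = 1 − e^(−t/τ) → t = −τ·ln(1 − f) = −0.24·ln(0.04) = 0.7725 s.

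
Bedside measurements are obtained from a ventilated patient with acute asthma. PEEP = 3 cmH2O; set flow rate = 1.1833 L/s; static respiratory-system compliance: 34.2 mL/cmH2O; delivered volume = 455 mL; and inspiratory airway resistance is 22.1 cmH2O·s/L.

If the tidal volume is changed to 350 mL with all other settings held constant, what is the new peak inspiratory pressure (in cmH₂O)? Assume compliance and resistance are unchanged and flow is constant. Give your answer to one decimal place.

PIP = Vt/C + R·V̇ + PEEP (constant-flow equation of motion).
Only the elastic term changes: ΔPIP = ΔVt / C = (350 − 455) / 34.2 = -3.07 cmH2O.
Original PIP = 455/34.2 + 22.1×1.1833 + 3 = 42.455 cmH2O; new PIP = 42.455 + (-3.07) = 39.385 cmH2O.

39.4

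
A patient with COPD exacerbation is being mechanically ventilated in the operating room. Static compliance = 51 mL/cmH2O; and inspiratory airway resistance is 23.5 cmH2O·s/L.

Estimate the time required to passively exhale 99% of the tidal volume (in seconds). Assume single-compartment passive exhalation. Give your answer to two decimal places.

τ = R × C = 23.5 × 51 mL/cmH2O = 23.5 × 0.051 L/cmH2O = 1.199 s.
Exhaled fraction f = 1 − e^(−t/τ) → t = −τ·ln(1 − f) = −1.199·ln(0.01) = 5.522 s.

5.52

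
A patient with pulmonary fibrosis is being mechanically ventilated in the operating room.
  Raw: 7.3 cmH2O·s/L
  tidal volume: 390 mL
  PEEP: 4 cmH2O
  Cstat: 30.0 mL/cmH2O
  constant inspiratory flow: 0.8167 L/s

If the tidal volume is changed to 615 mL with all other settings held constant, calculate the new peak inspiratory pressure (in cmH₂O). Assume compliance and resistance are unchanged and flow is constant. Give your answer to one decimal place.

30.5

PIP = Vt/C + R·V̇ + PEEP (constant-flow equation of motion).
Only the elastic term changes: ΔPIP = ΔVt / C = (615 − 390) / 30.0 = 7.5 cmH2O.
Original PIP = 390/30.0 + 7.3×0.8167 + 4 = 22.962 cmH2O; new PIP = 22.962 + (7.5) = 30.462 cmH2O.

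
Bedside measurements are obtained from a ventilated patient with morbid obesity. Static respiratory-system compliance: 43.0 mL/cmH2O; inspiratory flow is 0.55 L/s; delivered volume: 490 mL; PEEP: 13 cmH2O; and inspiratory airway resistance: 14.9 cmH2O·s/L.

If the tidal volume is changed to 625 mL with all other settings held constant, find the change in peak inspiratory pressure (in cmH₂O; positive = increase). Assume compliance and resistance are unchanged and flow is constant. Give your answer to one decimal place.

3.1

PIP = Vt/C + R·V̇ + PEEP (constant-flow equation of motion).
Only the elastic term changes: ΔPIP = ΔVt / C = (625 − 490) / 43.0 = 3.14 cmH2O.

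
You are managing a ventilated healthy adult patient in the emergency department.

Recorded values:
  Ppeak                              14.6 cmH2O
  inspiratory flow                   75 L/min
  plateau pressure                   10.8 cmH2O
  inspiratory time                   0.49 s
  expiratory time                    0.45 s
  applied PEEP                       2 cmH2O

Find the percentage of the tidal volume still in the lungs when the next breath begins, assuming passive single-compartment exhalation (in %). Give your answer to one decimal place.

11.9

Flow: 75 L/min ÷ 60 = 1.25 L/s.
Vt = flow × Ti = 1.25 L/s × 0.49 s × 1000 mL/L = 612.5 mL.
R = (PIP − Pplat)/V̇ = (14.6 − 10.8) / 1.25 = 3.8/1.25 = 3.04 cmH2O·s/L.
C = Vt/(Pplat − PEEP) = 612.5 / (10.8 − 2) = 612.5/8.8 = 69.602 mL/cmH2O.
τ = R × C = 3.04 × 0.0696 L/cmH2O = 0.2116 s.
Fraction remaining at end-expiration = e^(−Te/τ) = e^(−0.45/0.2116) = 0.1192 → 11.92%.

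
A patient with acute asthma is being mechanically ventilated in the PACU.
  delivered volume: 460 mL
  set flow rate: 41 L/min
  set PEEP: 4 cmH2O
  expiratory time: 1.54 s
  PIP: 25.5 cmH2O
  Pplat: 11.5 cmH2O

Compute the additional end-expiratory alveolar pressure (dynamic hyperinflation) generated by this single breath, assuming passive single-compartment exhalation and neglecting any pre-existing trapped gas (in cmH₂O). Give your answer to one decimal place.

Flow: 41 L/min ÷ 60 = 0.6833 L/s.
R = (PIP − Pplat)/V̇ = (25.5 − 11.5) / 0.6833 = 14.0/0.6833 = 20.489 cmH2O·s/L.
C = Vt/(Pplat − PEEP) = 460.0 / (11.5 − 4) = 460.0/7.5 = 61.333 mL/cmH2O.
τ = R × C = 20.489 × 0.06133 L/cmH2O = 1.257 s.
Fraction remaining = e^(−Te/τ) = e^(−1.54/1.257) = 0.2937; trapped volume = 460.0 × 0.2937 = 135.1 mL.
Additional alveolar pressure from trapping ≈ V_trapped / C = 135.1 / 61.333 = 2.203 cmH2O.

2.2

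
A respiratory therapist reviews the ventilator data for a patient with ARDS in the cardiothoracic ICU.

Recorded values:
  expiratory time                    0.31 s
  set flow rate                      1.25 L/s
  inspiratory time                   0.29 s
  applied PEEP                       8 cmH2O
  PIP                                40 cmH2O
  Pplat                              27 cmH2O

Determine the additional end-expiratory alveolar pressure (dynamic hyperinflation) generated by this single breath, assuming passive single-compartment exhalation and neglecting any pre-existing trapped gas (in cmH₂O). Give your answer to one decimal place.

Vt = flow × Ti = 1.25 L/s × 0.29 s × 1000 mL/L = 362.5 mL.
R = (PIP − Pplat)/V̇ = (40 − 27) / 1.25 = 13.0/1.25 = 10.4 cmH2O·s/L.
C = Vt/(Pplat − PEEP) = 362.5 / (27 − 8) = 362.5/19.0 = 19.079 mL/cmH2O.
τ = R × C = 10.4 × 0.01908 L/cmH2O = 0.1984 s.
Fraction remaining = e^(−Te/τ) = e^(−0.31/0.1984) = 0.2096; trapped volume = 362.5 × 0.2096 = 75.98 mL.
Additional alveolar pressure from trapping ≈ V_trapped / C = 75.98 / 19.079 = 3.982 cmH2O.

4.0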